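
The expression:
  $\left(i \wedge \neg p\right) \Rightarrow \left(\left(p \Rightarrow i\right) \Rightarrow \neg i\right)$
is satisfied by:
  {p: True, i: False}
  {i: False, p: False}
  {i: True, p: True}


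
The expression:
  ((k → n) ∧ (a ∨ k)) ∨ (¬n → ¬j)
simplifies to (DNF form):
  n ∨ (a ∧ ¬k) ∨ ¬j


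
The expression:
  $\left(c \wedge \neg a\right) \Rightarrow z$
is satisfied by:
  {a: True, z: True, c: False}
  {a: True, c: False, z: False}
  {z: True, c: False, a: False}
  {z: False, c: False, a: False}
  {a: True, z: True, c: True}
  {a: True, c: True, z: False}
  {z: True, c: True, a: False}


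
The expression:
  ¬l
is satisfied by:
  {l: False}


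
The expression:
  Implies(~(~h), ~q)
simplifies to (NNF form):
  ~h | ~q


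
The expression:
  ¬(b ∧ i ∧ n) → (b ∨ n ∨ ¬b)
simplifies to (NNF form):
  True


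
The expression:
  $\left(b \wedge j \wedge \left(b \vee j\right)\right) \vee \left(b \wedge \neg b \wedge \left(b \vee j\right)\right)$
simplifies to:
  $b \wedge j$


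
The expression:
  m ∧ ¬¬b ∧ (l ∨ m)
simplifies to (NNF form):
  b ∧ m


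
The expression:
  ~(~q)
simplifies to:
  q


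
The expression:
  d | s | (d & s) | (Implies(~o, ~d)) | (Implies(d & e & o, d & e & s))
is always true.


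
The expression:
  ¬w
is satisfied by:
  {w: False}


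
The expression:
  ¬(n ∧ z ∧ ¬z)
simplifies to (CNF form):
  True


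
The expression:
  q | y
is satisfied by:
  {y: True, q: True}
  {y: True, q: False}
  {q: True, y: False}


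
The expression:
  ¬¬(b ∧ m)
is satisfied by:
  {m: True, b: True}


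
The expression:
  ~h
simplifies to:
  ~h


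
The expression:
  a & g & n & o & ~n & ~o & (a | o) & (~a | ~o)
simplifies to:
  False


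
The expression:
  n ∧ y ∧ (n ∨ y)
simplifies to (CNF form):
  n ∧ y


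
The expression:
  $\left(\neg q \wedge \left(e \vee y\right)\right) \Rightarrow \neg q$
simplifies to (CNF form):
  $\text{True}$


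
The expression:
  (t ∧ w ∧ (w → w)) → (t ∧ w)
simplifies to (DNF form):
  True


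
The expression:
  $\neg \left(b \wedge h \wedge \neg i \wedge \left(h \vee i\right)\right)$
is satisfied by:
  {i: True, h: False, b: False}
  {h: False, b: False, i: False}
  {i: True, b: True, h: False}
  {b: True, h: False, i: False}
  {i: True, h: True, b: False}
  {h: True, i: False, b: False}
  {i: True, b: True, h: True}


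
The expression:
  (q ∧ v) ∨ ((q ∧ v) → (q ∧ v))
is always true.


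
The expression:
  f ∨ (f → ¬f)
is always true.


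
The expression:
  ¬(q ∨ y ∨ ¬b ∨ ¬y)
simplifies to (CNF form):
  False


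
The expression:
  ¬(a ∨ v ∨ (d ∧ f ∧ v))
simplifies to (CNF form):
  ¬a ∧ ¬v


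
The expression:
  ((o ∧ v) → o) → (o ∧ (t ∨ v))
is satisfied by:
  {o: True, t: True, v: True}
  {o: True, t: True, v: False}
  {o: True, v: True, t: False}


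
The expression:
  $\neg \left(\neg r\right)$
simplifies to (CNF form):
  $r$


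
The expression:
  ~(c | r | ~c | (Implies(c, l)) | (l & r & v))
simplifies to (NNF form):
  False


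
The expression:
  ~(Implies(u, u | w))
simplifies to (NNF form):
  False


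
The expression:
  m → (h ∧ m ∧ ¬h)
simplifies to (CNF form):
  ¬m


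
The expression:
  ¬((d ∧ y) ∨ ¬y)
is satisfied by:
  {y: True, d: False}


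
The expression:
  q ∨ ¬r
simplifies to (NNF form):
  q ∨ ¬r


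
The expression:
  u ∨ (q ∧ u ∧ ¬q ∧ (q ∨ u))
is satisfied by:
  {u: True}


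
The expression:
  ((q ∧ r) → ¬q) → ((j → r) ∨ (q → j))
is always true.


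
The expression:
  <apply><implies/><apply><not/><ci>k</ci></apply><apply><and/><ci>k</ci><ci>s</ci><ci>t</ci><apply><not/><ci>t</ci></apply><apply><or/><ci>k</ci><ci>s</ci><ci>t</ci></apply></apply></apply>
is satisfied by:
  {k: True}


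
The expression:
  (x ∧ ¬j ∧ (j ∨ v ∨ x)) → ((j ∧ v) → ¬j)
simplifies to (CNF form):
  True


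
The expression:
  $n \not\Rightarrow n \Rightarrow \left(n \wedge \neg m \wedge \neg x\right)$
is always true.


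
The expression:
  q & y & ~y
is never true.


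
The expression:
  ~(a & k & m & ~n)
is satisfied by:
  {n: True, k: False, m: False, a: False}
  {n: False, k: False, m: False, a: False}
  {n: True, a: True, k: False, m: False}
  {a: True, n: False, k: False, m: False}
  {n: True, m: True, a: False, k: False}
  {m: True, a: False, k: False, n: False}
  {n: True, a: True, m: True, k: False}
  {a: True, m: True, n: False, k: False}
  {n: True, k: True, a: False, m: False}
  {k: True, a: False, m: False, n: False}
  {n: True, a: True, k: True, m: False}
  {a: True, k: True, n: False, m: False}
  {n: True, m: True, k: True, a: False}
  {m: True, k: True, a: False, n: False}
  {n: True, a: True, m: True, k: True}


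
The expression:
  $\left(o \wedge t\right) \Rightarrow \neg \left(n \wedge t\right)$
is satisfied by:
  {o: False, t: False, n: False}
  {n: True, o: False, t: False}
  {t: True, o: False, n: False}
  {n: True, t: True, o: False}
  {o: True, n: False, t: False}
  {n: True, o: True, t: False}
  {t: True, o: True, n: False}


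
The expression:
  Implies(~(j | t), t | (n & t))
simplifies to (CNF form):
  j | t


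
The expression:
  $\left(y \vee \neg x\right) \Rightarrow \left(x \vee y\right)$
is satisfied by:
  {y: True, x: True}
  {y: True, x: False}
  {x: True, y: False}


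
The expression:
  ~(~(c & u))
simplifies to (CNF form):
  c & u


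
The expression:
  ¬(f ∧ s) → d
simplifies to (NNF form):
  d ∨ (f ∧ s)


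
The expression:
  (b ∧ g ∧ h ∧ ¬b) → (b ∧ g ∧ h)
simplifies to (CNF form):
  True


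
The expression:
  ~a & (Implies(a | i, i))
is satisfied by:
  {a: False}


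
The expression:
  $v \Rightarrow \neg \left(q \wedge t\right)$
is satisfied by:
  {v: False, t: False, q: False}
  {q: True, v: False, t: False}
  {t: True, v: False, q: False}
  {q: True, t: True, v: False}
  {v: True, q: False, t: False}
  {q: True, v: True, t: False}
  {t: True, v: True, q: False}


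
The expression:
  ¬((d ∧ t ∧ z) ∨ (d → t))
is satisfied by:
  {d: True, t: False}


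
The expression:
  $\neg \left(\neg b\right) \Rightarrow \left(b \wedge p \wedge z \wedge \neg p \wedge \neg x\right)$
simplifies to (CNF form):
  $\neg b$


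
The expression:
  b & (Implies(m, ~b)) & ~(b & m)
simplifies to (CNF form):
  b & ~m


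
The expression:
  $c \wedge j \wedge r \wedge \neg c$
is never true.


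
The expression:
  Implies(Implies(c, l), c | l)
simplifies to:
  c | l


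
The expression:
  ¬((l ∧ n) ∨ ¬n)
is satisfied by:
  {n: True, l: False}


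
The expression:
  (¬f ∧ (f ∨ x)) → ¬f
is always true.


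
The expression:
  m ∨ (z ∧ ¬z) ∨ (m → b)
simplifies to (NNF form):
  True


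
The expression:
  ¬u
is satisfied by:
  {u: False}


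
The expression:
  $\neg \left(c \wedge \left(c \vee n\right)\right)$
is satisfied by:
  {c: False}


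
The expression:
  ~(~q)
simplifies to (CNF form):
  q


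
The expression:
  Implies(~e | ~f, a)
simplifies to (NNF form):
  a | (e & f)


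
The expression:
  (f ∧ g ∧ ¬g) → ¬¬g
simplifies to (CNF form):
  True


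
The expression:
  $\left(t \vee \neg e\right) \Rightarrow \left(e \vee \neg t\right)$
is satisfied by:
  {e: True, t: False}
  {t: False, e: False}
  {t: True, e: True}


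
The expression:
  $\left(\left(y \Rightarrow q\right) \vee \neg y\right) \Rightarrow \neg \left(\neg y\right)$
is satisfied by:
  {y: True}


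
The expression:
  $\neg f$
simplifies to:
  $\neg f$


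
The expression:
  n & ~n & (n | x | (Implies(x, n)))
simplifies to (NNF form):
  False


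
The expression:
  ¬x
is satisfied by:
  {x: False}


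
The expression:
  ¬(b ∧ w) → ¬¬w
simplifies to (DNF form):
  w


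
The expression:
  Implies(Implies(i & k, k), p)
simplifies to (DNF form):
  p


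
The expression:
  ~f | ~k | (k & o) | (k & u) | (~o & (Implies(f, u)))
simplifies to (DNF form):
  o | u | ~f | ~k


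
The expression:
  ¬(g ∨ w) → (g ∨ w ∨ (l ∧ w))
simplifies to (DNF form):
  g ∨ w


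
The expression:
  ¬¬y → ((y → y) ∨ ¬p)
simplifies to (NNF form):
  True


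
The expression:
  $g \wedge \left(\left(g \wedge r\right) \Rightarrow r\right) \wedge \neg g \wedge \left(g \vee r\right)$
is never true.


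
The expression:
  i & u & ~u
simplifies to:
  False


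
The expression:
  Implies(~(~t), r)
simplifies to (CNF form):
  r | ~t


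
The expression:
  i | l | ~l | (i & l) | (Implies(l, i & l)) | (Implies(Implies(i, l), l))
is always true.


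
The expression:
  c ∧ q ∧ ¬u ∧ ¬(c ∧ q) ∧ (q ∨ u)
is never true.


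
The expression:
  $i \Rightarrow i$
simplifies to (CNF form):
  $\text{True}$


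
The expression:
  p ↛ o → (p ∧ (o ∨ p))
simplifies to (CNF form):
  True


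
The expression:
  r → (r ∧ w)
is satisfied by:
  {w: True, r: False}
  {r: False, w: False}
  {r: True, w: True}


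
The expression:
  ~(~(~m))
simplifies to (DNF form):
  ~m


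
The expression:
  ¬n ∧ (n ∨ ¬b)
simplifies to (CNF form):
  ¬b ∧ ¬n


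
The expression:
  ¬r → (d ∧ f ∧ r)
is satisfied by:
  {r: True}


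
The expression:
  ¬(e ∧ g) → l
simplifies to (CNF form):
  (e ∨ l) ∧ (g ∨ l)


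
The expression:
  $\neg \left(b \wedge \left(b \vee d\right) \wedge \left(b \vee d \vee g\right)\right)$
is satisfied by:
  {b: False}


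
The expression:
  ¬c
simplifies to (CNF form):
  ¬c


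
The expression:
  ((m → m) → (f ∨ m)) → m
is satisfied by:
  {m: True, f: False}
  {f: False, m: False}
  {f: True, m: True}


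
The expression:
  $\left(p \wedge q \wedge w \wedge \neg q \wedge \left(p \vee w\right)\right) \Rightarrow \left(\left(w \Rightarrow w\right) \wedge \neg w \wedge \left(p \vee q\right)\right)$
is always true.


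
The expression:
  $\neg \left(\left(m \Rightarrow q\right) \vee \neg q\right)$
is never true.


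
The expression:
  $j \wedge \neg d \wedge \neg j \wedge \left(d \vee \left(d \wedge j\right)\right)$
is never true.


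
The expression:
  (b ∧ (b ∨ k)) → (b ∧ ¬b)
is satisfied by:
  {b: False}


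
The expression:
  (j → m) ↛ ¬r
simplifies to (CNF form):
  r ∧ (m ∨ ¬j)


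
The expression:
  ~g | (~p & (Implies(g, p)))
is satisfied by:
  {g: False}


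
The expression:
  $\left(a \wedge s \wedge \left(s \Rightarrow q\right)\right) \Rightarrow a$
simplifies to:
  $\text{True}$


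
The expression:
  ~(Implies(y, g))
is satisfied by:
  {y: True, g: False}


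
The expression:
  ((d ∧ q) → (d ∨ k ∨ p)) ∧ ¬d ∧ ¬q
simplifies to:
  ¬d ∧ ¬q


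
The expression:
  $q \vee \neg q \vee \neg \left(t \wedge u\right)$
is always true.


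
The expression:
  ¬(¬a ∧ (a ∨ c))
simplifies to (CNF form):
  a ∨ ¬c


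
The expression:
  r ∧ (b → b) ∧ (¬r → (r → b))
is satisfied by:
  {r: True}


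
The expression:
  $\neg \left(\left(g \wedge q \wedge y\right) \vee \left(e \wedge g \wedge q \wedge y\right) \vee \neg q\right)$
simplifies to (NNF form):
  $q \wedge \left(\neg g \vee \neg y\right)$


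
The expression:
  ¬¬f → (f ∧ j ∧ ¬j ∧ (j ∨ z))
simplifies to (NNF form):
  ¬f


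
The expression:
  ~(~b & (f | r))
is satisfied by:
  {b: True, f: False, r: False}
  {r: True, b: True, f: False}
  {b: True, f: True, r: False}
  {r: True, b: True, f: True}
  {r: False, f: False, b: False}


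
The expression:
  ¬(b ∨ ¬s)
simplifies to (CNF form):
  s ∧ ¬b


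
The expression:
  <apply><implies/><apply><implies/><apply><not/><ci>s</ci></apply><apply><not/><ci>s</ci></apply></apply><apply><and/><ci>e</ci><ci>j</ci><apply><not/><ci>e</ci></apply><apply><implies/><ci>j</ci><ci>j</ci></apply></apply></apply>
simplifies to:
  <false/>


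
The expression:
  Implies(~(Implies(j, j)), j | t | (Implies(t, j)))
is always true.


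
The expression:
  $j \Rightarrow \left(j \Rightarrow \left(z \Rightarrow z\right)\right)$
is always true.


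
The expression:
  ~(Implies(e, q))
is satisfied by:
  {e: True, q: False}


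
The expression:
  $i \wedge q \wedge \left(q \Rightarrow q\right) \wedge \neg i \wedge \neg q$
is never true.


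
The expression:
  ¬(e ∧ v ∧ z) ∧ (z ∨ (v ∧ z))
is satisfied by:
  {z: True, v: False, e: False}
  {z: True, e: True, v: False}
  {z: True, v: True, e: False}


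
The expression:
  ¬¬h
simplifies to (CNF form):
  h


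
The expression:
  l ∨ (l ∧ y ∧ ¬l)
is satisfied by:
  {l: True}


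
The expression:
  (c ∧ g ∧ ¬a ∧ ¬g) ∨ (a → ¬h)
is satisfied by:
  {h: False, a: False}
  {a: True, h: False}
  {h: True, a: False}


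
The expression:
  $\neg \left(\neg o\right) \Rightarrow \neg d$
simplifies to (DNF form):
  $\neg d \vee \neg o$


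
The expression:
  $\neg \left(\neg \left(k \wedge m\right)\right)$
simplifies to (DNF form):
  $k \wedge m$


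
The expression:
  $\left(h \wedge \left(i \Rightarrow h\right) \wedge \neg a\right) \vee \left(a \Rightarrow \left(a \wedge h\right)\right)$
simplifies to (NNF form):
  $h \vee \neg a$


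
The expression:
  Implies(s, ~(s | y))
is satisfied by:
  {s: False}


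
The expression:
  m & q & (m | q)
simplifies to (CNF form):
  m & q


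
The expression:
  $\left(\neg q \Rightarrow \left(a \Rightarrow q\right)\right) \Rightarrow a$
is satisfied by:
  {a: True}


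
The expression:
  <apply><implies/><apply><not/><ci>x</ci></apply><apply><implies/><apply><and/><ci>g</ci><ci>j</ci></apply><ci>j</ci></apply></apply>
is always true.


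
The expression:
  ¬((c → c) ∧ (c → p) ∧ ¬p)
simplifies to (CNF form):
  c ∨ p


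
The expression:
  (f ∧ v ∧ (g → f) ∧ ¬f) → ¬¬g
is always true.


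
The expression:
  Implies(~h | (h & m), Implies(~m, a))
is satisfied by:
  {a: True, m: True, h: True}
  {a: True, m: True, h: False}
  {a: True, h: True, m: False}
  {a: True, h: False, m: False}
  {m: True, h: True, a: False}
  {m: True, h: False, a: False}
  {h: True, m: False, a: False}


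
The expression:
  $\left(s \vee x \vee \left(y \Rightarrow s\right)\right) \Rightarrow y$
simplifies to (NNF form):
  $y$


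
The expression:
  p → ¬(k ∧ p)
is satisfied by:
  {p: False, k: False}
  {k: True, p: False}
  {p: True, k: False}


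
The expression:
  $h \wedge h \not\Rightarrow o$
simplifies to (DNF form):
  $h \wedge \neg o$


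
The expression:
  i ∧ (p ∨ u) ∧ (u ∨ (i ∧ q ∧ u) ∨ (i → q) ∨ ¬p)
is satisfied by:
  {u: True, p: True, i: True, q: True}
  {u: True, p: True, i: True, q: False}
  {u: True, i: True, q: True, p: False}
  {u: True, i: True, q: False, p: False}
  {p: True, i: True, q: True, u: False}


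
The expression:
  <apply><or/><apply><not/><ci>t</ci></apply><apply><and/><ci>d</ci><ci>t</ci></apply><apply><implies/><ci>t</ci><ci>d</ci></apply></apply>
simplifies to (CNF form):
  <apply><or/><ci>d</ci><apply><not/><ci>t</ci></apply></apply>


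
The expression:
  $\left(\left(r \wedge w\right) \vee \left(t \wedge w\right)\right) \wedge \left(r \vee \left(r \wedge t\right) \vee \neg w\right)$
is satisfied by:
  {r: True, w: True}


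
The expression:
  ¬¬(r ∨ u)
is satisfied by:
  {r: True, u: True}
  {r: True, u: False}
  {u: True, r: False}


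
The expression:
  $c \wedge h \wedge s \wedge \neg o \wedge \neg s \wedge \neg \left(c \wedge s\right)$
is never true.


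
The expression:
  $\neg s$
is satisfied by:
  {s: False}


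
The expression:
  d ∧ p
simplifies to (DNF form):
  d ∧ p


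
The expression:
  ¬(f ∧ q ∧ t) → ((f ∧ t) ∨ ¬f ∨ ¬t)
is always true.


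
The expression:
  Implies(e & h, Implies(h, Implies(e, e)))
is always true.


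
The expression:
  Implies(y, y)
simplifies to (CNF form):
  True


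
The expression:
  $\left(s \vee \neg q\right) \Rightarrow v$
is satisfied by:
  {q: True, v: True, s: False}
  {v: True, s: False, q: False}
  {q: True, v: True, s: True}
  {v: True, s: True, q: False}
  {q: True, s: False, v: False}


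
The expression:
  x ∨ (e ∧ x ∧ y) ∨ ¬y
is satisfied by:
  {x: True, y: False}
  {y: False, x: False}
  {y: True, x: True}


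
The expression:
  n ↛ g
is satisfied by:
  {n: True, g: False}


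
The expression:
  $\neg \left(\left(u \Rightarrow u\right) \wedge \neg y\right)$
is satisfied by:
  {y: True}


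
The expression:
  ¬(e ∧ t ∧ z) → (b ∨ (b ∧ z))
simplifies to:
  b ∨ (e ∧ t ∧ z)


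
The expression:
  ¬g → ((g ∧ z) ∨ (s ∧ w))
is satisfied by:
  {g: True, w: True, s: True}
  {g: True, w: True, s: False}
  {g: True, s: True, w: False}
  {g: True, s: False, w: False}
  {w: True, s: True, g: False}


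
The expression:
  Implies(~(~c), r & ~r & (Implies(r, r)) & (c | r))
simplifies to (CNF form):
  ~c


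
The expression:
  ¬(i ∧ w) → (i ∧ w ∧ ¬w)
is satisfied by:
  {i: True, w: True}


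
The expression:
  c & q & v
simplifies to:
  c & q & v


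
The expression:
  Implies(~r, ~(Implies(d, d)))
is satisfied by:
  {r: True}


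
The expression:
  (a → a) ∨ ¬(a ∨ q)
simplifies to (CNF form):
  True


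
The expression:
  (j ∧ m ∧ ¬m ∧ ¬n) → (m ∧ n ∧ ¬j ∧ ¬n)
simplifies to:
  True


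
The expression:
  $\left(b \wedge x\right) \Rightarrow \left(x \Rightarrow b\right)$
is always true.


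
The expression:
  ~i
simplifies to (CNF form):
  ~i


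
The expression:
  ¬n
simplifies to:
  ¬n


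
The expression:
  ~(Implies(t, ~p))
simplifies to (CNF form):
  p & t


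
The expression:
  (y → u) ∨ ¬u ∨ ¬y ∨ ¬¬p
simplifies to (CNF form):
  True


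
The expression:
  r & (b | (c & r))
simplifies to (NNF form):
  r & (b | c)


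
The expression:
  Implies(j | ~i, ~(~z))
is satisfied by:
  {z: True, i: True, j: False}
  {z: True, i: False, j: False}
  {j: True, z: True, i: True}
  {j: True, z: True, i: False}
  {i: True, j: False, z: False}


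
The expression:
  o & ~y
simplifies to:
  o & ~y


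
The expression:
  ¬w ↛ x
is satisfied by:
  {x: False, w: False}


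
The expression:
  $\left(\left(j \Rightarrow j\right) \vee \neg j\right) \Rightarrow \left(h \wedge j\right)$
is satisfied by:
  {h: True, j: True}


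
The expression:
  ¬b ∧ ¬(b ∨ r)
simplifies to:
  ¬b ∧ ¬r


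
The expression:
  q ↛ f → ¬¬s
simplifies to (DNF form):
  f ∨ s ∨ ¬q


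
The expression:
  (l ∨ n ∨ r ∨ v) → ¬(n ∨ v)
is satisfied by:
  {n: False, v: False}


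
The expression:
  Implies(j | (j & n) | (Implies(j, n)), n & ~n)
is never true.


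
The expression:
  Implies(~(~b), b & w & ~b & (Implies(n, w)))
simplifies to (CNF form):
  ~b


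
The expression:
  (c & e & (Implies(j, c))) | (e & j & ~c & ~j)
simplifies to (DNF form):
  c & e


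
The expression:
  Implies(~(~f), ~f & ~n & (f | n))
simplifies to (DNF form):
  ~f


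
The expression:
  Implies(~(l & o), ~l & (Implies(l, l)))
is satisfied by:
  {o: True, l: False}
  {l: False, o: False}
  {l: True, o: True}


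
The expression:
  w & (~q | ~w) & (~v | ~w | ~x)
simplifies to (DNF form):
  (w & ~q & ~v) | (w & ~q & ~x)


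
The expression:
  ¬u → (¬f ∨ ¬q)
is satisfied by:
  {u: True, q: False, f: False}
  {u: False, q: False, f: False}
  {f: True, u: True, q: False}
  {f: True, u: False, q: False}
  {q: True, u: True, f: False}
  {q: True, u: False, f: False}
  {q: True, f: True, u: True}


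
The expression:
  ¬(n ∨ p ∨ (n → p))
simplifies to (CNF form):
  False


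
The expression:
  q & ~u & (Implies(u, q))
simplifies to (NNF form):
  q & ~u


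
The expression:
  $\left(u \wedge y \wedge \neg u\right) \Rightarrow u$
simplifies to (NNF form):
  $\text{True}$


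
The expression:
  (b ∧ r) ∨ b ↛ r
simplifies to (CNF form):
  b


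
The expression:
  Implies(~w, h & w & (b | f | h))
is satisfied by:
  {w: True}


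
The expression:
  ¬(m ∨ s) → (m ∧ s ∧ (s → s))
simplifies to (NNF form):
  m ∨ s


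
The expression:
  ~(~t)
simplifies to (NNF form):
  t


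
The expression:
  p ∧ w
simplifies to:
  p ∧ w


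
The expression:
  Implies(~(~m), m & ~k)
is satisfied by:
  {k: False, m: False}
  {m: True, k: False}
  {k: True, m: False}


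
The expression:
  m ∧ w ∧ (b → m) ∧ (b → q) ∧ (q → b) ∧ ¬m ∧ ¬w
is never true.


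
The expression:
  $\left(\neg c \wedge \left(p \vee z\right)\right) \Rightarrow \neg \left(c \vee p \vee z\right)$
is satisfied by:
  {c: True, z: False, p: False}
  {c: True, p: True, z: False}
  {c: True, z: True, p: False}
  {c: True, p: True, z: True}
  {p: False, z: False, c: False}


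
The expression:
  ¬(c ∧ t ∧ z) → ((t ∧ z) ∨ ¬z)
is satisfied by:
  {t: True, z: False}
  {z: False, t: False}
  {z: True, t: True}


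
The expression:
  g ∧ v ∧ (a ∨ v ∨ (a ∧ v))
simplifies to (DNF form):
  g ∧ v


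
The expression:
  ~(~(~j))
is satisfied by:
  {j: False}


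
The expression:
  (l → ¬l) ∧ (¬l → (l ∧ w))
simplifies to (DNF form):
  False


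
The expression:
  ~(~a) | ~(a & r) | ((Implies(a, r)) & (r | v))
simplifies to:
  True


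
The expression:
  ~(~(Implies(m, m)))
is always true.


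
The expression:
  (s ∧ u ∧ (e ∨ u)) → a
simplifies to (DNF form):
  a ∨ ¬s ∨ ¬u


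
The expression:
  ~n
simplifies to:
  ~n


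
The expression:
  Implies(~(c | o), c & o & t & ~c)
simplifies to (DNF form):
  c | o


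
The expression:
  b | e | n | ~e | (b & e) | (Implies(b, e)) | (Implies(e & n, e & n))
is always true.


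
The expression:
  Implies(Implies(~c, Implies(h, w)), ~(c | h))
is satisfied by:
  {w: False, c: False, h: False}
  {h: True, w: False, c: False}
  {w: True, h: False, c: False}


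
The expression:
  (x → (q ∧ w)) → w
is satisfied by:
  {x: True, w: True}
  {x: True, w: False}
  {w: True, x: False}


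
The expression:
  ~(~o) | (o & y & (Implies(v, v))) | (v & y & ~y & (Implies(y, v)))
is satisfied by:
  {o: True}


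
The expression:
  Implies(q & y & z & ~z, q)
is always true.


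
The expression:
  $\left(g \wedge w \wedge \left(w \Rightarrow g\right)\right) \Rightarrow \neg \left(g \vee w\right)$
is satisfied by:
  {w: False, g: False}
  {g: True, w: False}
  {w: True, g: False}


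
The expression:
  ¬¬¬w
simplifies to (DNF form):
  ¬w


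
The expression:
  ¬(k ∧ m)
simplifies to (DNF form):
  ¬k ∨ ¬m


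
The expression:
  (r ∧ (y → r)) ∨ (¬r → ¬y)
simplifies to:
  r ∨ ¬y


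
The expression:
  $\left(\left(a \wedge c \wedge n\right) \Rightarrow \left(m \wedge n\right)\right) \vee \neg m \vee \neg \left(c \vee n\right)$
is always true.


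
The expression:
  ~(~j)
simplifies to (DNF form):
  j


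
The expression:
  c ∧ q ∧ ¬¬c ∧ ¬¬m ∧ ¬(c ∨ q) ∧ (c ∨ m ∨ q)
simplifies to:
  False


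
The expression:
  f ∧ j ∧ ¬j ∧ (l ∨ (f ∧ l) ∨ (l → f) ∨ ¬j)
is never true.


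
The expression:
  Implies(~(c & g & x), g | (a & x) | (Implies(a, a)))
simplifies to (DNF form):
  True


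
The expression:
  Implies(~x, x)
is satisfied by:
  {x: True}


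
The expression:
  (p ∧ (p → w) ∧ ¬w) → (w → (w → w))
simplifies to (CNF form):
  True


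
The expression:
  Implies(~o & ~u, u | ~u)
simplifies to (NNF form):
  True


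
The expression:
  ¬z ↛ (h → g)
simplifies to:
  h ∧ ¬g ∧ ¬z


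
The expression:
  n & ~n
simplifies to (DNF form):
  False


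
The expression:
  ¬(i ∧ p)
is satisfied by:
  {p: False, i: False}
  {i: True, p: False}
  {p: True, i: False}


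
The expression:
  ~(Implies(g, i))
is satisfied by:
  {g: True, i: False}


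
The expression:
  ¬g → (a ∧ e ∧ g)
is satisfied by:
  {g: True}


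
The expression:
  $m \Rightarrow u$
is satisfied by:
  {u: True, m: False}
  {m: False, u: False}
  {m: True, u: True}


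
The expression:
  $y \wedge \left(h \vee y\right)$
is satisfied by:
  {y: True}


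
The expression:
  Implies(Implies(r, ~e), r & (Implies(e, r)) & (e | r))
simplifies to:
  r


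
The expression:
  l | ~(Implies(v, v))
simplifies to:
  l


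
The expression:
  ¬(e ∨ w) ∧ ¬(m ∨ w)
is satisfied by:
  {e: False, w: False, m: False}


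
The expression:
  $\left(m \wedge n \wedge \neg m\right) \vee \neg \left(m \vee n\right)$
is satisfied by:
  {n: False, m: False}


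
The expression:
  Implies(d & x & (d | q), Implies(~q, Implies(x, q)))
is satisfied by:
  {q: True, x: False, d: False}
  {q: False, x: False, d: False}
  {d: True, q: True, x: False}
  {d: True, q: False, x: False}
  {x: True, q: True, d: False}
  {x: True, q: False, d: False}
  {x: True, d: True, q: True}


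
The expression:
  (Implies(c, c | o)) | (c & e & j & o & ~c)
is always true.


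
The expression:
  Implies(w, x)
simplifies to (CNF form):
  x | ~w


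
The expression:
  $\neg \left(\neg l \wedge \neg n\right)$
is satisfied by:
  {n: True, l: True}
  {n: True, l: False}
  {l: True, n: False}


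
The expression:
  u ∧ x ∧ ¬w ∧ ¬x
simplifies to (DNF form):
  False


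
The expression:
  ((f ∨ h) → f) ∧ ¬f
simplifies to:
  ¬f ∧ ¬h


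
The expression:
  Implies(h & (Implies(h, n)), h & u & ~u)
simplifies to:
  ~h | ~n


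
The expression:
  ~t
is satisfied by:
  {t: False}


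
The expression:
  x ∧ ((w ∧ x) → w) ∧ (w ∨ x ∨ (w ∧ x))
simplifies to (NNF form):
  x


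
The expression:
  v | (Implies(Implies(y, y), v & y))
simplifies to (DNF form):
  v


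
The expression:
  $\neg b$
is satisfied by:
  {b: False}


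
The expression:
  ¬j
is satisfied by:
  {j: False}


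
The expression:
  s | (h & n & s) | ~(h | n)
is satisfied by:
  {s: True, h: False, n: False}
  {n: True, s: True, h: False}
  {s: True, h: True, n: False}
  {n: True, s: True, h: True}
  {n: False, h: False, s: False}


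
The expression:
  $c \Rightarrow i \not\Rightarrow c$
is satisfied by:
  {c: False}


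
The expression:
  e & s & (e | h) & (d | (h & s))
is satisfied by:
  {d: True, h: True, e: True, s: True}
  {d: True, e: True, s: True, h: False}
  {h: True, e: True, s: True, d: False}


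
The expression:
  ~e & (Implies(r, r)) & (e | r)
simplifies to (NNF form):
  r & ~e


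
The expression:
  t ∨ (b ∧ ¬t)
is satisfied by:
  {b: True, t: True}
  {b: True, t: False}
  {t: True, b: False}


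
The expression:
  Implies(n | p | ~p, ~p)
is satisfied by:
  {p: False}


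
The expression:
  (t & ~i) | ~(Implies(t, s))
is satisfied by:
  {t: True, s: False, i: False}
  {t: True, i: True, s: False}
  {t: True, s: True, i: False}


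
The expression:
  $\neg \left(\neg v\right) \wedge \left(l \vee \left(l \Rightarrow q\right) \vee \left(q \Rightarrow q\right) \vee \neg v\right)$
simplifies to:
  $v$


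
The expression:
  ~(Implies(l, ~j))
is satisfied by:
  {j: True, l: True}


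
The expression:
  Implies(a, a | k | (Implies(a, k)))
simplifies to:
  True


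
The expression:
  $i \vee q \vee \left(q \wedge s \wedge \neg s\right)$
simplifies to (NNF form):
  $i \vee q$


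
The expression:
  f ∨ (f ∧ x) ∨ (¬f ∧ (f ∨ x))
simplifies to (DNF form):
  f ∨ x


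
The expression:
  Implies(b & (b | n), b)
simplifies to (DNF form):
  True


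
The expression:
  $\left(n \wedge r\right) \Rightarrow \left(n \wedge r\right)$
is always true.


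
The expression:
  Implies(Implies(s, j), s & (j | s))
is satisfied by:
  {s: True}


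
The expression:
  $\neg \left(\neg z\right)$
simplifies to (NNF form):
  $z$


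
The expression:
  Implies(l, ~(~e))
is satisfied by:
  {e: True, l: False}
  {l: False, e: False}
  {l: True, e: True}


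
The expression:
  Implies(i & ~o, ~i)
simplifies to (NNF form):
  o | ~i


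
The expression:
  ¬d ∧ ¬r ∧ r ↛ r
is never true.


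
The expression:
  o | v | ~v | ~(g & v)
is always true.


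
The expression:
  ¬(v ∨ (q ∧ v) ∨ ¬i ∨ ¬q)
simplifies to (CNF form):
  i ∧ q ∧ ¬v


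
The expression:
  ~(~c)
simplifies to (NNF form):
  c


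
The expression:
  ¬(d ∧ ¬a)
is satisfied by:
  {a: True, d: False}
  {d: False, a: False}
  {d: True, a: True}


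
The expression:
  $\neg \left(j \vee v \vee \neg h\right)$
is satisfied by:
  {h: True, v: False, j: False}


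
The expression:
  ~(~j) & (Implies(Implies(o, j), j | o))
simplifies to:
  j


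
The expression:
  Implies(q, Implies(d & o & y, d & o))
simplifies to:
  True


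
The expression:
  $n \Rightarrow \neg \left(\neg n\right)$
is always true.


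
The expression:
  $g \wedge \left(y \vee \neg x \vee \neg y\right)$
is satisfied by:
  {g: True}


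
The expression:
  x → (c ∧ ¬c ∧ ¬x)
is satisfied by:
  {x: False}


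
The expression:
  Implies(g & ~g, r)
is always true.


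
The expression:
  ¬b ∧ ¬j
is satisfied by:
  {j: False, b: False}


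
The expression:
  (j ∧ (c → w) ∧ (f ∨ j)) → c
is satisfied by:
  {c: True, j: False}
  {j: False, c: False}
  {j: True, c: True}


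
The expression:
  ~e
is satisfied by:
  {e: False}


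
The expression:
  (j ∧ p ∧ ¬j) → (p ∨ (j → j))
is always true.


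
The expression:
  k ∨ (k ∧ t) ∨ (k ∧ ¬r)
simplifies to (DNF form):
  k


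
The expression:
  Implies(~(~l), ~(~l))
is always true.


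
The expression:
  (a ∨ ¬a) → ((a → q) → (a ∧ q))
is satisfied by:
  {a: True}


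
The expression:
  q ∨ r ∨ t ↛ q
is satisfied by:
  {r: True, t: True, q: True}
  {r: True, t: True, q: False}
  {r: True, q: True, t: False}
  {r: True, q: False, t: False}
  {t: True, q: True, r: False}
  {t: True, q: False, r: False}
  {q: True, t: False, r: False}


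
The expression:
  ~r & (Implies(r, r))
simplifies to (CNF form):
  ~r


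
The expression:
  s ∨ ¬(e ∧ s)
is always true.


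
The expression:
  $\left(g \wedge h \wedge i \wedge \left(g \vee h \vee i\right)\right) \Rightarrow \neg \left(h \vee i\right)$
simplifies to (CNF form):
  $\neg g \vee \neg h \vee \neg i$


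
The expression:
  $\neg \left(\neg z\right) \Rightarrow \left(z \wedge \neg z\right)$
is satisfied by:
  {z: False}


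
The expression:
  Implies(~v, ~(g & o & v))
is always true.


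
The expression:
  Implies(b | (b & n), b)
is always true.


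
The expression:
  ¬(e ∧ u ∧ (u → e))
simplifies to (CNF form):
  ¬e ∨ ¬u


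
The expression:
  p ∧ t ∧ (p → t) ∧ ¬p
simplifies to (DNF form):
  False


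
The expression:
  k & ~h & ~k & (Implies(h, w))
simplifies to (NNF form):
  False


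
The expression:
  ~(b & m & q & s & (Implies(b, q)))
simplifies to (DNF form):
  ~b | ~m | ~q | ~s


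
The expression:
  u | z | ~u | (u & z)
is always true.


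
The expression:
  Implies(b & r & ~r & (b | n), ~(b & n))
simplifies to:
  True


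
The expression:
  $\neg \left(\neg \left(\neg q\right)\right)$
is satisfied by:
  {q: False}


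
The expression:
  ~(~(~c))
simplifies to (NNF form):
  ~c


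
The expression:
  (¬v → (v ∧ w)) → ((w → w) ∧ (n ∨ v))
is always true.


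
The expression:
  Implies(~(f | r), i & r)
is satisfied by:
  {r: True, f: True}
  {r: True, f: False}
  {f: True, r: False}


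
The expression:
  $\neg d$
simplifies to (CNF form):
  $\neg d$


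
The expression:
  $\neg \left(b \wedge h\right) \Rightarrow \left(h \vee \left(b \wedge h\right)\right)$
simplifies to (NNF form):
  $h$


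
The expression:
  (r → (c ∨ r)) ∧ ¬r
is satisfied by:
  {r: False}


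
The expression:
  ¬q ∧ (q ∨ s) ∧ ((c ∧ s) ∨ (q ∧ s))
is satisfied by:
  {c: True, s: True, q: False}


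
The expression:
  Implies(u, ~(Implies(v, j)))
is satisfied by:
  {v: True, u: False, j: False}
  {v: False, u: False, j: False}
  {j: True, v: True, u: False}
  {j: True, v: False, u: False}
  {u: True, v: True, j: False}


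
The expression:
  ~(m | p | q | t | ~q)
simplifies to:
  False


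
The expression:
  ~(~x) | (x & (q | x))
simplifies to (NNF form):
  x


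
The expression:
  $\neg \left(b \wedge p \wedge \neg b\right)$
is always true.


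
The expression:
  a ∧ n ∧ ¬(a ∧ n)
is never true.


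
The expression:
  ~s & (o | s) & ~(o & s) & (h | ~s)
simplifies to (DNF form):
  o & ~s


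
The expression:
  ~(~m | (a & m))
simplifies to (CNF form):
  m & ~a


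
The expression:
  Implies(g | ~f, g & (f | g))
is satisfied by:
  {g: True, f: True}
  {g: True, f: False}
  {f: True, g: False}


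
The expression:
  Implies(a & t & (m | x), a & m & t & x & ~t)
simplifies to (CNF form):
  (~a | ~m | ~t) & (~a | ~t | ~x)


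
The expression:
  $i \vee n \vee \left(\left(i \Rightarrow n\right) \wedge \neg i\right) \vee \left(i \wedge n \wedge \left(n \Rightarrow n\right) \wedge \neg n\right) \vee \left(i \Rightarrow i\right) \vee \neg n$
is always true.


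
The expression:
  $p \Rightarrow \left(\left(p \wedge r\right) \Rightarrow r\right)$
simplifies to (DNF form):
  $\text{True}$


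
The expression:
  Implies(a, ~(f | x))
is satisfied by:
  {x: False, a: False, f: False}
  {f: True, x: False, a: False}
  {x: True, f: False, a: False}
  {f: True, x: True, a: False}
  {a: True, f: False, x: False}


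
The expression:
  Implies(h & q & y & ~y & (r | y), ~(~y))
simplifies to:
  True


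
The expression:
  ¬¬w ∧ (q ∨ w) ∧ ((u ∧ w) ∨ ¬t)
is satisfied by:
  {w: True, u: True, t: False}
  {w: True, u: False, t: False}
  {w: True, t: True, u: True}


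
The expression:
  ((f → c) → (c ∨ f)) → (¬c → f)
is always true.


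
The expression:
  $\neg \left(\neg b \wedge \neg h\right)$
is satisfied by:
  {b: True, h: True}
  {b: True, h: False}
  {h: True, b: False}


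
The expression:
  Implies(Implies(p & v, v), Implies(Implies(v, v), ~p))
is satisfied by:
  {p: False}


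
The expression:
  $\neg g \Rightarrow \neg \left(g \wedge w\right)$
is always true.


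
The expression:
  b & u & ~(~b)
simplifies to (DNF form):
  b & u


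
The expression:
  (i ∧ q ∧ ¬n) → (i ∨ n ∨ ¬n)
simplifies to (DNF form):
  True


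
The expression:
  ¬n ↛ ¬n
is never true.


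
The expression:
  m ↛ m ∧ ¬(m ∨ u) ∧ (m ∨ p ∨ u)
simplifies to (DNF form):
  False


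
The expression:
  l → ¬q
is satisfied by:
  {l: False, q: False}
  {q: True, l: False}
  {l: True, q: False}


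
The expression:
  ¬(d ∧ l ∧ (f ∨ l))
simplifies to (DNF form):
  ¬d ∨ ¬l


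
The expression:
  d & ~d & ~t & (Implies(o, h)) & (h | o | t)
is never true.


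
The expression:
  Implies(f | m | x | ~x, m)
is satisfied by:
  {m: True}


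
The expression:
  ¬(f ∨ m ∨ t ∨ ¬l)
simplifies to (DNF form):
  l ∧ ¬f ∧ ¬m ∧ ¬t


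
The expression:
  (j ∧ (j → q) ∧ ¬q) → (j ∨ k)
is always true.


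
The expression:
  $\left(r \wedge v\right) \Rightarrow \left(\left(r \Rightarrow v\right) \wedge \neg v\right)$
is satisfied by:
  {v: False, r: False}
  {r: True, v: False}
  {v: True, r: False}


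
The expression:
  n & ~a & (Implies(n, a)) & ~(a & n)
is never true.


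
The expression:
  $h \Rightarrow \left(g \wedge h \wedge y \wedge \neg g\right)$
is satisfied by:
  {h: False}


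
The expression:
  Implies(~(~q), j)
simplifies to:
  j | ~q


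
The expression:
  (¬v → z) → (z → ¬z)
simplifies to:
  ¬z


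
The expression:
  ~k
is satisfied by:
  {k: False}


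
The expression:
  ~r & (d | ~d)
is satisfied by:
  {r: False}


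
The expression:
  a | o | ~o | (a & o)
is always true.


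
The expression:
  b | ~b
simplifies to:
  True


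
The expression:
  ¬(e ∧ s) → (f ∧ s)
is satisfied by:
  {e: True, f: True, s: True}
  {e: True, s: True, f: False}
  {f: True, s: True, e: False}


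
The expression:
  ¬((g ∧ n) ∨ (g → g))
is never true.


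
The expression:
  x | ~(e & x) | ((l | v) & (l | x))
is always true.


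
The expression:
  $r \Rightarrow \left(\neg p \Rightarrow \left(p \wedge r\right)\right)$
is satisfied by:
  {p: True, r: False}
  {r: False, p: False}
  {r: True, p: True}


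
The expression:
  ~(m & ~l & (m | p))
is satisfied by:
  {l: True, m: False}
  {m: False, l: False}
  {m: True, l: True}


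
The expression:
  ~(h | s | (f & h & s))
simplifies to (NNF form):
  ~h & ~s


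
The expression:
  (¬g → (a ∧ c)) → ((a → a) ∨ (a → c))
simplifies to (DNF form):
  True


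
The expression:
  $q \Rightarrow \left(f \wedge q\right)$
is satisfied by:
  {f: True, q: False}
  {q: False, f: False}
  {q: True, f: True}


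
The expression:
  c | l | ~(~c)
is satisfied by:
  {c: True, l: True}
  {c: True, l: False}
  {l: True, c: False}


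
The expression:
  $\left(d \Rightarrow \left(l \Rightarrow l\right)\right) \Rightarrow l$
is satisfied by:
  {l: True}


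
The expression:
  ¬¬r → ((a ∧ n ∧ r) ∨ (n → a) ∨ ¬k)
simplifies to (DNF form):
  a ∨ ¬k ∨ ¬n ∨ ¬r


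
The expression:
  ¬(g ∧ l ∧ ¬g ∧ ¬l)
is always true.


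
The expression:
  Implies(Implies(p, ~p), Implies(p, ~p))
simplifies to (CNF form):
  True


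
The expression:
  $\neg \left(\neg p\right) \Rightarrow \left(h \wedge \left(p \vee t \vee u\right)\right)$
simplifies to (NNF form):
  $h \vee \neg p$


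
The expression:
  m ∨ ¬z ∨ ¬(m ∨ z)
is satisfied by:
  {m: True, z: False}
  {z: False, m: False}
  {z: True, m: True}


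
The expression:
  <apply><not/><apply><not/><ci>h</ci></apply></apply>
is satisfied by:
  {h: True}
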